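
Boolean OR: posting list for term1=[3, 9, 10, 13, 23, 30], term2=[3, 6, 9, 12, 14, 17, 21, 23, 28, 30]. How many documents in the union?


Boolean OR: find union of posting lists
term1 docs: [3, 9, 10, 13, 23, 30]
term2 docs: [3, 6, 9, 12, 14, 17, 21, 23, 28, 30]
Union: [3, 6, 9, 10, 12, 13, 14, 17, 21, 23, 28, 30]
|union| = 12

12


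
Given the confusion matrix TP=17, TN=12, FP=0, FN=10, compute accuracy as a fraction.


Accuracy = (TP + TN) / (TP + TN + FP + FN)
TP + TN = 17 + 12 = 29
Total = 17 + 12 + 0 + 10 = 39
Accuracy = 29 / 39 = 29/39

29/39


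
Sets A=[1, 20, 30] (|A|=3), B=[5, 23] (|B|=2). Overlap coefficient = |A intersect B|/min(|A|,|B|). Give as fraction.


A intersect B = []
|A intersect B| = 0
min(|A|, |B|) = min(3, 2) = 2
Overlap = 0 / 2 = 0

0


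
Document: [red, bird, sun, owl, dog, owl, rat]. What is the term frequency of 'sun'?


Document has 7 words
Scanning for 'sun':
Found at positions: [2]
Count = 1

1


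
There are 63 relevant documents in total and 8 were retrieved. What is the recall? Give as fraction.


Recall = retrieved_relevant / total_relevant
= 8 / 63
= 8 / (8 + 55)
= 8/63

8/63


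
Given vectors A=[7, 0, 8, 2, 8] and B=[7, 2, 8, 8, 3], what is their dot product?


Dot product = sum of element-wise products
A[0]*B[0] = 7*7 = 49
A[1]*B[1] = 0*2 = 0
A[2]*B[2] = 8*8 = 64
A[3]*B[3] = 2*8 = 16
A[4]*B[4] = 8*3 = 24
Sum = 49 + 0 + 64 + 16 + 24 = 153

153


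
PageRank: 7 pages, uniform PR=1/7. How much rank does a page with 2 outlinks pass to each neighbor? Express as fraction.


Initial PR = 1/7 = 1/7
Outlinks = 2
Contribution per link = PR / outlinks
= 1/7 / 2
= 1/14

1/14


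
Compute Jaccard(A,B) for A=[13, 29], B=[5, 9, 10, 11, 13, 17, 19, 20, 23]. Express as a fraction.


A intersect B = [13]
|A intersect B| = 1
A union B = [5, 9, 10, 11, 13, 17, 19, 20, 23, 29]
|A union B| = 10
Jaccard = 1/10 = 1/10

1/10


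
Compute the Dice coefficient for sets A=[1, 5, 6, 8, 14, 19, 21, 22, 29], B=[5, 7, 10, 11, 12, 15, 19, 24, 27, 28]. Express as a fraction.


A intersect B = [5, 19]
|A intersect B| = 2
|A| = 9, |B| = 10
Dice = 2*2 / (9+10)
= 4 / 19 = 4/19

4/19


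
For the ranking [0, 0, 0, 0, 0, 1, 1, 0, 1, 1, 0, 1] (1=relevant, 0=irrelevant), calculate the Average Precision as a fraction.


Computing P@k for each relevant position:
Position 1: not relevant
Position 2: not relevant
Position 3: not relevant
Position 4: not relevant
Position 5: not relevant
Position 6: relevant, P@6 = 1/6 = 1/6
Position 7: relevant, P@7 = 2/7 = 2/7
Position 8: not relevant
Position 9: relevant, P@9 = 3/9 = 1/3
Position 10: relevant, P@10 = 4/10 = 2/5
Position 11: not relevant
Position 12: relevant, P@12 = 5/12 = 5/12
Sum of P@k = 1/6 + 2/7 + 1/3 + 2/5 + 5/12 = 673/420
AP = 673/420 / 5 = 673/2100

673/2100


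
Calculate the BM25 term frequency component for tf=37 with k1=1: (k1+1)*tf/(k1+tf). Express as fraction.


BM25 TF component = (k1+1)*tf / (k1+tf)
k1 = 1, tf = 37
Numerator = (1+1)*37 = 74
Denominator = 1 + 37 = 38
= 74/38 = 37/19

37/19


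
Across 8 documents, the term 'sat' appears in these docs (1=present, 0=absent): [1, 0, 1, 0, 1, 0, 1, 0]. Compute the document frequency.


Checking each document for 'sat':
Doc 1: present
Doc 2: absent
Doc 3: present
Doc 4: absent
Doc 5: present
Doc 6: absent
Doc 7: present
Doc 8: absent
df = sum of presences = 1 + 0 + 1 + 0 + 1 + 0 + 1 + 0 = 4

4


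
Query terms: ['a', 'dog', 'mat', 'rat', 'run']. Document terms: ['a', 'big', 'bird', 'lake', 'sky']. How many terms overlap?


Query terms: ['a', 'dog', 'mat', 'rat', 'run']
Document terms: ['a', 'big', 'bird', 'lake', 'sky']
Common terms: ['a']
Overlap count = 1

1


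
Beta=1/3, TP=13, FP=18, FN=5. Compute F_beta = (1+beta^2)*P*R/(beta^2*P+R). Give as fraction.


P = TP/(TP+FP) = 13/31 = 13/31
R = TP/(TP+FN) = 13/18 = 13/18
beta^2 = 1/3^2 = 1/9
(1 + beta^2) = 10/9
Numerator = (1+beta^2)*P*R = 845/2511
Denominator = beta^2*P + R = 13/279 + 13/18 = 143/186
F_beta = 130/297

130/297


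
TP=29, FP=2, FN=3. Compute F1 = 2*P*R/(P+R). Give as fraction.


F1 = 2 * P * R / (P + R)
P = TP/(TP+FP) = 29/31 = 29/31
R = TP/(TP+FN) = 29/32 = 29/32
2 * P * R = 2 * 29/31 * 29/32 = 841/496
P + R = 29/31 + 29/32 = 1827/992
F1 = 841/496 / 1827/992 = 58/63

58/63


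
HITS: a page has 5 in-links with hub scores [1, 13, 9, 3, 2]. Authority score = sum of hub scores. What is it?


Authority = sum of hub scores of in-linkers
In-link 1: hub score = 1
In-link 2: hub score = 13
In-link 3: hub score = 9
In-link 4: hub score = 3
In-link 5: hub score = 2
Authority = 1 + 13 + 9 + 3 + 2 = 28

28


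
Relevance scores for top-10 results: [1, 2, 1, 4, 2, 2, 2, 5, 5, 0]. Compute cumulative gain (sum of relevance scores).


Cumulative Gain = sum of relevance scores
Position 1: rel=1, running sum=1
Position 2: rel=2, running sum=3
Position 3: rel=1, running sum=4
Position 4: rel=4, running sum=8
Position 5: rel=2, running sum=10
Position 6: rel=2, running sum=12
Position 7: rel=2, running sum=14
Position 8: rel=5, running sum=19
Position 9: rel=5, running sum=24
Position 10: rel=0, running sum=24
CG = 24

24


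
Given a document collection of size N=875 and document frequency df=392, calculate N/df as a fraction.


IDF ratio = N / df
= 875 / 392
= 125/56

125/56


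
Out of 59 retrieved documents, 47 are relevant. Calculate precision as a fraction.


Precision = relevant_retrieved / total_retrieved
= 47 / 59
= 47 / (47 + 12)
= 47/59

47/59


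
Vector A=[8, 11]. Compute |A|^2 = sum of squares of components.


|A|^2 = sum of squared components
A[0]^2 = 8^2 = 64
A[1]^2 = 11^2 = 121
Sum = 64 + 121 = 185

185


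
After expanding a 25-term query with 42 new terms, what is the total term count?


Original terms: 25
Expansion terms: 42
Total = 25 + 42 = 67

67


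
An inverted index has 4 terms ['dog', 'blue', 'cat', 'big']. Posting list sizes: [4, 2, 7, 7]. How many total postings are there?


Summing posting list sizes:
'dog': 4 postings
'blue': 2 postings
'cat': 7 postings
'big': 7 postings
Total = 4 + 2 + 7 + 7 = 20

20


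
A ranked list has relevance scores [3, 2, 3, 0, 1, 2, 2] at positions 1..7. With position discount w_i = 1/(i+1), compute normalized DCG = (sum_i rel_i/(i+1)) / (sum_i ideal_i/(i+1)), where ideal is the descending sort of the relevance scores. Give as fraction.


Position discount weights w_i = 1/(i+1) for i=1..7:
Weights = [1/2, 1/3, 1/4, 1/5, 1/6, 1/7, 1/8]
Actual relevance: [3, 2, 3, 0, 1, 2, 2]
DCG = 3/2 + 2/3 + 3/4 + 0/5 + 1/6 + 2/7 + 2/8 = 76/21
Ideal relevance (sorted desc): [3, 3, 2, 2, 2, 1, 0]
Ideal DCG = 3/2 + 3/3 + 2/4 + 2/5 + 2/6 + 1/7 + 0/8 = 407/105
nDCG = DCG / ideal_DCG = 76/21 / 407/105 = 380/407

380/407


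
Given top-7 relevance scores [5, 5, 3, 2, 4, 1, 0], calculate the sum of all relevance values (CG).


Cumulative Gain = sum of relevance scores
Position 1: rel=5, running sum=5
Position 2: rel=5, running sum=10
Position 3: rel=3, running sum=13
Position 4: rel=2, running sum=15
Position 5: rel=4, running sum=19
Position 6: rel=1, running sum=20
Position 7: rel=0, running sum=20
CG = 20

20


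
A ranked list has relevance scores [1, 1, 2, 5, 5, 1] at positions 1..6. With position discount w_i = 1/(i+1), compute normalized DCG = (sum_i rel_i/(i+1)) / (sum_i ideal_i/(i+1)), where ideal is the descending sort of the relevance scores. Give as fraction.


Position discount weights w_i = 1/(i+1) for i=1..6:
Weights = [1/2, 1/3, 1/4, 1/5, 1/6, 1/7]
Actual relevance: [1, 1, 2, 5, 5, 1]
DCG = 1/2 + 1/3 + 2/4 + 5/5 + 5/6 + 1/7 = 139/42
Ideal relevance (sorted desc): [5, 5, 2, 1, 1, 1]
Ideal DCG = 5/2 + 5/3 + 2/4 + 1/5 + 1/6 + 1/7 = 1087/210
nDCG = DCG / ideal_DCG = 139/42 / 1087/210 = 695/1087

695/1087


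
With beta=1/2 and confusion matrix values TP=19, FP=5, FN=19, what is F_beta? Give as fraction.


P = TP/(TP+FP) = 19/24 = 19/24
R = TP/(TP+FN) = 19/38 = 1/2
beta^2 = 1/2^2 = 1/4
(1 + beta^2) = 5/4
Numerator = (1+beta^2)*P*R = 95/192
Denominator = beta^2*P + R = 19/96 + 1/2 = 67/96
F_beta = 95/134

95/134


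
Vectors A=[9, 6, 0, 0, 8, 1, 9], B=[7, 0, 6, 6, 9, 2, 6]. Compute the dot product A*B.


Dot product = sum of element-wise products
A[0]*B[0] = 9*7 = 63
A[1]*B[1] = 6*0 = 0
A[2]*B[2] = 0*6 = 0
A[3]*B[3] = 0*6 = 0
A[4]*B[4] = 8*9 = 72
A[5]*B[5] = 1*2 = 2
A[6]*B[6] = 9*6 = 54
Sum = 63 + 0 + 0 + 0 + 72 + 2 + 54 = 191

191


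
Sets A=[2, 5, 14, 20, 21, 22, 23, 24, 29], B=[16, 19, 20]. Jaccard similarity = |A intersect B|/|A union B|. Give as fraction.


A intersect B = [20]
|A intersect B| = 1
A union B = [2, 5, 14, 16, 19, 20, 21, 22, 23, 24, 29]
|A union B| = 11
Jaccard = 1/11 = 1/11

1/11


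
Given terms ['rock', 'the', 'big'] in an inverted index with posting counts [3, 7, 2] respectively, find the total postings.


Summing posting list sizes:
'rock': 3 postings
'the': 7 postings
'big': 2 postings
Total = 3 + 7 + 2 = 12

12


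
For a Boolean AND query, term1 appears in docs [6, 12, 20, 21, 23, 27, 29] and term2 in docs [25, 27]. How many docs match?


Boolean AND: find intersection of posting lists
term1 docs: [6, 12, 20, 21, 23, 27, 29]
term2 docs: [25, 27]
Intersection: [27]
|intersection| = 1

1


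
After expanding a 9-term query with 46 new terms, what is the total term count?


Original terms: 9
Expansion terms: 46
Total = 9 + 46 = 55

55


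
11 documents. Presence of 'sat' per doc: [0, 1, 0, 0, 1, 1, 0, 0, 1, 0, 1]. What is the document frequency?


Checking each document for 'sat':
Doc 1: absent
Doc 2: present
Doc 3: absent
Doc 4: absent
Doc 5: present
Doc 6: present
Doc 7: absent
Doc 8: absent
Doc 9: present
Doc 10: absent
Doc 11: present
df = sum of presences = 0 + 1 + 0 + 0 + 1 + 1 + 0 + 0 + 1 + 0 + 1 = 5

5


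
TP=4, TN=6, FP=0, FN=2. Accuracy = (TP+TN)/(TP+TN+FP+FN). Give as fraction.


Accuracy = (TP + TN) / (TP + TN + FP + FN)
TP + TN = 4 + 6 = 10
Total = 4 + 6 + 0 + 2 = 12
Accuracy = 10 / 12 = 5/6

5/6


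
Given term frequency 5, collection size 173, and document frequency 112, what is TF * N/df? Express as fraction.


TF * (N/df)
= 5 * (173/112)
= 5 * 173/112
= 865/112

865/112


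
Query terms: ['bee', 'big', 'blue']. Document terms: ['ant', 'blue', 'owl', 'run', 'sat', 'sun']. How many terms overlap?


Query terms: ['bee', 'big', 'blue']
Document terms: ['ant', 'blue', 'owl', 'run', 'sat', 'sun']
Common terms: ['blue']
Overlap count = 1

1


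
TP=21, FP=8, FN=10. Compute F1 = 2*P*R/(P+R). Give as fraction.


F1 = 2 * P * R / (P + R)
P = TP/(TP+FP) = 21/29 = 21/29
R = TP/(TP+FN) = 21/31 = 21/31
2 * P * R = 2 * 21/29 * 21/31 = 882/899
P + R = 21/29 + 21/31 = 1260/899
F1 = 882/899 / 1260/899 = 7/10

7/10


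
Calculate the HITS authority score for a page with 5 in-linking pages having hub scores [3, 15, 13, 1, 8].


Authority = sum of hub scores of in-linkers
In-link 1: hub score = 3
In-link 2: hub score = 15
In-link 3: hub score = 13
In-link 4: hub score = 1
In-link 5: hub score = 8
Authority = 3 + 15 + 13 + 1 + 8 = 40

40


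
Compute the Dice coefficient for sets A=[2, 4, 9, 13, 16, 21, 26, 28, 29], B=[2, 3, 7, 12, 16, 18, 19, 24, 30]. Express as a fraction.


A intersect B = [2, 16]
|A intersect B| = 2
|A| = 9, |B| = 9
Dice = 2*2 / (9+9)
= 4 / 18 = 2/9

2/9


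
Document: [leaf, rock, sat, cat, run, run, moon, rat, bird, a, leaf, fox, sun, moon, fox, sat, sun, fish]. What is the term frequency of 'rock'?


Document has 18 words
Scanning for 'rock':
Found at positions: [1]
Count = 1

1


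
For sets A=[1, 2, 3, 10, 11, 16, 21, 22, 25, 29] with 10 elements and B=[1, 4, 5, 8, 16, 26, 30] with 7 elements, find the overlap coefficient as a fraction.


A intersect B = [1, 16]
|A intersect B| = 2
min(|A|, |B|) = min(10, 7) = 7
Overlap = 2 / 7 = 2/7

2/7


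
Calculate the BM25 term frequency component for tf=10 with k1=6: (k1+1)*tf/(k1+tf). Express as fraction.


BM25 TF component = (k1+1)*tf / (k1+tf)
k1 = 6, tf = 10
Numerator = (6+1)*10 = 70
Denominator = 6 + 10 = 16
= 70/16 = 35/8

35/8


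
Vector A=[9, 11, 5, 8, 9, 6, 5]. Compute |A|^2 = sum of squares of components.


|A|^2 = sum of squared components
A[0]^2 = 9^2 = 81
A[1]^2 = 11^2 = 121
A[2]^2 = 5^2 = 25
A[3]^2 = 8^2 = 64
A[4]^2 = 9^2 = 81
A[5]^2 = 6^2 = 36
A[6]^2 = 5^2 = 25
Sum = 81 + 121 + 25 + 64 + 81 + 36 + 25 = 433

433


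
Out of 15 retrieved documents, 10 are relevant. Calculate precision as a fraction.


Precision = relevant_retrieved / total_retrieved
= 10 / 15
= 10 / (10 + 5)
= 2/3

2/3


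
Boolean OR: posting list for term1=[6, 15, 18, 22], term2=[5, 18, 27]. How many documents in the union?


Boolean OR: find union of posting lists
term1 docs: [6, 15, 18, 22]
term2 docs: [5, 18, 27]
Union: [5, 6, 15, 18, 22, 27]
|union| = 6

6


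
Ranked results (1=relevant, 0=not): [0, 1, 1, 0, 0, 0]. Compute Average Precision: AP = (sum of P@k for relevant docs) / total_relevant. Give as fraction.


Computing P@k for each relevant position:
Position 1: not relevant
Position 2: relevant, P@2 = 1/2 = 1/2
Position 3: relevant, P@3 = 2/3 = 2/3
Position 4: not relevant
Position 5: not relevant
Position 6: not relevant
Sum of P@k = 1/2 + 2/3 = 7/6
AP = 7/6 / 2 = 7/12

7/12


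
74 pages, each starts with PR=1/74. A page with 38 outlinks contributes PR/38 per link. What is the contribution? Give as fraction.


Initial PR = 1/74 = 1/74
Outlinks = 38
Contribution per link = PR / outlinks
= 1/74 / 38
= 1/2812

1/2812


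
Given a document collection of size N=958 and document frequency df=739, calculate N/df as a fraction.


IDF ratio = N / df
= 958 / 739
= 958/739

958/739


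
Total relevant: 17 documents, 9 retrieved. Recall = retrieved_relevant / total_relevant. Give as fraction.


Recall = retrieved_relevant / total_relevant
= 9 / 17
= 9 / (9 + 8)
= 9/17

9/17


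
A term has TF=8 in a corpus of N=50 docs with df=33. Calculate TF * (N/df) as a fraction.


TF * (N/df)
= 8 * (50/33)
= 8 * 50/33
= 400/33

400/33


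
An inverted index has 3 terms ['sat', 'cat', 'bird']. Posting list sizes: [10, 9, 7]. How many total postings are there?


Summing posting list sizes:
'sat': 10 postings
'cat': 9 postings
'bird': 7 postings
Total = 10 + 9 + 7 = 26

26


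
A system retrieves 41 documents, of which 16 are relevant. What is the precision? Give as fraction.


Precision = relevant_retrieved / total_retrieved
= 16 / 41
= 16 / (16 + 25)
= 16/41

16/41


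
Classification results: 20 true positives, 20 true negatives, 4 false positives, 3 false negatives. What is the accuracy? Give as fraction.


Accuracy = (TP + TN) / (TP + TN + FP + FN)
TP + TN = 20 + 20 = 40
Total = 20 + 20 + 4 + 3 = 47
Accuracy = 40 / 47 = 40/47

40/47


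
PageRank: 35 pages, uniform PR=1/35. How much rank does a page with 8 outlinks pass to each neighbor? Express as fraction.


Initial PR = 1/35 = 1/35
Outlinks = 8
Contribution per link = PR / outlinks
= 1/35 / 8
= 1/280

1/280


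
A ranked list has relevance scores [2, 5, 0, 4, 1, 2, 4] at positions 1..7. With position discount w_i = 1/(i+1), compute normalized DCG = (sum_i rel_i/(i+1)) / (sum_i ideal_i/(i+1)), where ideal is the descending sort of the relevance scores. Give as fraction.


Position discount weights w_i = 1/(i+1) for i=1..7:
Weights = [1/2, 1/3, 1/4, 1/5, 1/6, 1/7, 1/8]
Actual relevance: [2, 5, 0, 4, 1, 2, 4]
DCG = 2/2 + 5/3 + 0/4 + 4/5 + 1/6 + 2/7 + 4/8 = 464/105
Ideal relevance (sorted desc): [5, 4, 4, 2, 2, 1, 0]
Ideal DCG = 5/2 + 4/3 + 4/4 + 2/5 + 2/6 + 1/7 + 0/8 = 1199/210
nDCG = DCG / ideal_DCG = 464/105 / 1199/210 = 928/1199

928/1199


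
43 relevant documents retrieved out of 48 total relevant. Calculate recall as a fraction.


Recall = retrieved_relevant / total_relevant
= 43 / 48
= 43 / (43 + 5)
= 43/48

43/48


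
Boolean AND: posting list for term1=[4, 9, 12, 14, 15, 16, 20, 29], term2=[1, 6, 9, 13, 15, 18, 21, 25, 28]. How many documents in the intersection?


Boolean AND: find intersection of posting lists
term1 docs: [4, 9, 12, 14, 15, 16, 20, 29]
term2 docs: [1, 6, 9, 13, 15, 18, 21, 25, 28]
Intersection: [9, 15]
|intersection| = 2

2


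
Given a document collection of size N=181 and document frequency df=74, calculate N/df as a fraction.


IDF ratio = N / df
= 181 / 74
= 181/74

181/74


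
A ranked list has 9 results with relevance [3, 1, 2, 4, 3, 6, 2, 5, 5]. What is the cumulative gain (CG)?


Cumulative Gain = sum of relevance scores
Position 1: rel=3, running sum=3
Position 2: rel=1, running sum=4
Position 3: rel=2, running sum=6
Position 4: rel=4, running sum=10
Position 5: rel=3, running sum=13
Position 6: rel=6, running sum=19
Position 7: rel=2, running sum=21
Position 8: rel=5, running sum=26
Position 9: rel=5, running sum=31
CG = 31

31


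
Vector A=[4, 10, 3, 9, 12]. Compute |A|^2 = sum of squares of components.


|A|^2 = sum of squared components
A[0]^2 = 4^2 = 16
A[1]^2 = 10^2 = 100
A[2]^2 = 3^2 = 9
A[3]^2 = 9^2 = 81
A[4]^2 = 12^2 = 144
Sum = 16 + 100 + 9 + 81 + 144 = 350

350


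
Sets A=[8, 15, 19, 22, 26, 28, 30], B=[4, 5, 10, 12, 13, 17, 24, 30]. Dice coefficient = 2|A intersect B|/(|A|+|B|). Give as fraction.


A intersect B = [30]
|A intersect B| = 1
|A| = 7, |B| = 8
Dice = 2*1 / (7+8)
= 2 / 15 = 2/15

2/15


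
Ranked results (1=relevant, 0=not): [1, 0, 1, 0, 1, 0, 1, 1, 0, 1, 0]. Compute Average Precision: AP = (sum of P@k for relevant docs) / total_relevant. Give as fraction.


Computing P@k for each relevant position:
Position 1: relevant, P@1 = 1/1 = 1
Position 2: not relevant
Position 3: relevant, P@3 = 2/3 = 2/3
Position 4: not relevant
Position 5: relevant, P@5 = 3/5 = 3/5
Position 6: not relevant
Position 7: relevant, P@7 = 4/7 = 4/7
Position 8: relevant, P@8 = 5/8 = 5/8
Position 9: not relevant
Position 10: relevant, P@10 = 6/10 = 3/5
Position 11: not relevant
Sum of P@k = 1 + 2/3 + 3/5 + 4/7 + 5/8 + 3/5 = 3413/840
AP = 3413/840 / 6 = 3413/5040

3413/5040


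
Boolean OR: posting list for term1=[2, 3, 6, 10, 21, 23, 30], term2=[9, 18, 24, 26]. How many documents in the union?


Boolean OR: find union of posting lists
term1 docs: [2, 3, 6, 10, 21, 23, 30]
term2 docs: [9, 18, 24, 26]
Union: [2, 3, 6, 9, 10, 18, 21, 23, 24, 26, 30]
|union| = 11

11


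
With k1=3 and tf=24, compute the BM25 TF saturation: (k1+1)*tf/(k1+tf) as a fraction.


BM25 TF component = (k1+1)*tf / (k1+tf)
k1 = 3, tf = 24
Numerator = (3+1)*24 = 96
Denominator = 3 + 24 = 27
= 96/27 = 32/9

32/9


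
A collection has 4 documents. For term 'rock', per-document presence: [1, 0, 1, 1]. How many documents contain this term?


Checking each document for 'rock':
Doc 1: present
Doc 2: absent
Doc 3: present
Doc 4: present
df = sum of presences = 1 + 0 + 1 + 1 = 3

3


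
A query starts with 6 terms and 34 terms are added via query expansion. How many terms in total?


Original terms: 6
Expansion terms: 34
Total = 6 + 34 = 40

40


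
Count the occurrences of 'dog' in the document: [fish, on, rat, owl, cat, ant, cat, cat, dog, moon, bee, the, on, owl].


Document has 14 words
Scanning for 'dog':
Found at positions: [8]
Count = 1

1


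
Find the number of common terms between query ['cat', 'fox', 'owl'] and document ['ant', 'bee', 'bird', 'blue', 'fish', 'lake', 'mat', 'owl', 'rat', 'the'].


Query terms: ['cat', 'fox', 'owl']
Document terms: ['ant', 'bee', 'bird', 'blue', 'fish', 'lake', 'mat', 'owl', 'rat', 'the']
Common terms: ['owl']
Overlap count = 1

1


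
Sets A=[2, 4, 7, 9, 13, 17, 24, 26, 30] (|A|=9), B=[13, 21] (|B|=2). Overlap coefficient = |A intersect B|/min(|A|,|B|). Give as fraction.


A intersect B = [13]
|A intersect B| = 1
min(|A|, |B|) = min(9, 2) = 2
Overlap = 1 / 2 = 1/2

1/2


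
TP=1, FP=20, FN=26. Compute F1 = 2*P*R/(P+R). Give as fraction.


F1 = 2 * P * R / (P + R)
P = TP/(TP+FP) = 1/21 = 1/21
R = TP/(TP+FN) = 1/27 = 1/27
2 * P * R = 2 * 1/21 * 1/27 = 2/567
P + R = 1/21 + 1/27 = 16/189
F1 = 2/567 / 16/189 = 1/24

1/24


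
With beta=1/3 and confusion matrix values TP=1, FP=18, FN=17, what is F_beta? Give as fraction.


P = TP/(TP+FP) = 1/19 = 1/19
R = TP/(TP+FN) = 1/18 = 1/18
beta^2 = 1/3^2 = 1/9
(1 + beta^2) = 10/9
Numerator = (1+beta^2)*P*R = 5/1539
Denominator = beta^2*P + R = 1/171 + 1/18 = 7/114
F_beta = 10/189

10/189


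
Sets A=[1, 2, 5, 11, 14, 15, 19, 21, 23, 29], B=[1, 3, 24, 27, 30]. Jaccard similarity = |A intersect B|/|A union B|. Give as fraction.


A intersect B = [1]
|A intersect B| = 1
A union B = [1, 2, 3, 5, 11, 14, 15, 19, 21, 23, 24, 27, 29, 30]
|A union B| = 14
Jaccard = 1/14 = 1/14

1/14


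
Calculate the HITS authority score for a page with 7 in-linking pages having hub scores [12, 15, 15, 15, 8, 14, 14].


Authority = sum of hub scores of in-linkers
In-link 1: hub score = 12
In-link 2: hub score = 15
In-link 3: hub score = 15
In-link 4: hub score = 15
In-link 5: hub score = 8
In-link 6: hub score = 14
In-link 7: hub score = 14
Authority = 12 + 15 + 15 + 15 + 8 + 14 + 14 = 93

93


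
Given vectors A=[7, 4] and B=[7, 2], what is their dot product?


Dot product = sum of element-wise products
A[0]*B[0] = 7*7 = 49
A[1]*B[1] = 4*2 = 8
Sum = 49 + 8 = 57

57


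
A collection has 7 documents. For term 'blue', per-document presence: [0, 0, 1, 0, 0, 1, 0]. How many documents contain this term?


Checking each document for 'blue':
Doc 1: absent
Doc 2: absent
Doc 3: present
Doc 4: absent
Doc 5: absent
Doc 6: present
Doc 7: absent
df = sum of presences = 0 + 0 + 1 + 0 + 0 + 1 + 0 = 2

2


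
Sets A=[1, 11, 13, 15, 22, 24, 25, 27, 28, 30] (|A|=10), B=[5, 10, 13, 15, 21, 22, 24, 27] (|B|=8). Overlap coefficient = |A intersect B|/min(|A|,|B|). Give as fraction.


A intersect B = [13, 15, 22, 24, 27]
|A intersect B| = 5
min(|A|, |B|) = min(10, 8) = 8
Overlap = 5 / 8 = 5/8

5/8


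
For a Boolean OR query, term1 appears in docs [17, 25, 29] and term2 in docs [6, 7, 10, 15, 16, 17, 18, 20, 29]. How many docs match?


Boolean OR: find union of posting lists
term1 docs: [17, 25, 29]
term2 docs: [6, 7, 10, 15, 16, 17, 18, 20, 29]
Union: [6, 7, 10, 15, 16, 17, 18, 20, 25, 29]
|union| = 10

10


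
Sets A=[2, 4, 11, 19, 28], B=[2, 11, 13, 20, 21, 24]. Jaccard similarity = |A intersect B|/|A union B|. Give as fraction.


A intersect B = [2, 11]
|A intersect B| = 2
A union B = [2, 4, 11, 13, 19, 20, 21, 24, 28]
|A union B| = 9
Jaccard = 2/9 = 2/9

2/9


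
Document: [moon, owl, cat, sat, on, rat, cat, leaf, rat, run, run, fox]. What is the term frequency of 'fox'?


Document has 12 words
Scanning for 'fox':
Found at positions: [11]
Count = 1

1


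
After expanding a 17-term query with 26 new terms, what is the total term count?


Original terms: 17
Expansion terms: 26
Total = 17 + 26 = 43

43


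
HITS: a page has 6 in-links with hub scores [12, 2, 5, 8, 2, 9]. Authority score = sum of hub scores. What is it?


Authority = sum of hub scores of in-linkers
In-link 1: hub score = 12
In-link 2: hub score = 2
In-link 3: hub score = 5
In-link 4: hub score = 8
In-link 5: hub score = 2
In-link 6: hub score = 9
Authority = 12 + 2 + 5 + 8 + 2 + 9 = 38

38


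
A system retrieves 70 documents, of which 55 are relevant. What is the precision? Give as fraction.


Precision = relevant_retrieved / total_retrieved
= 55 / 70
= 55 / (55 + 15)
= 11/14

11/14


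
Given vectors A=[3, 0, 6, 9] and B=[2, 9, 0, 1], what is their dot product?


Dot product = sum of element-wise products
A[0]*B[0] = 3*2 = 6
A[1]*B[1] = 0*9 = 0
A[2]*B[2] = 6*0 = 0
A[3]*B[3] = 9*1 = 9
Sum = 6 + 0 + 0 + 9 = 15

15


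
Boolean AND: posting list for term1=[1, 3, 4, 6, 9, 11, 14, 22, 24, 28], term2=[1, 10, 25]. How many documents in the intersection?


Boolean AND: find intersection of posting lists
term1 docs: [1, 3, 4, 6, 9, 11, 14, 22, 24, 28]
term2 docs: [1, 10, 25]
Intersection: [1]
|intersection| = 1

1


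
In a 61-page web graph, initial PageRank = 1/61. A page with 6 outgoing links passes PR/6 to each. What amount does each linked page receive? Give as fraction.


Initial PR = 1/61 = 1/61
Outlinks = 6
Contribution per link = PR / outlinks
= 1/61 / 6
= 1/366

1/366


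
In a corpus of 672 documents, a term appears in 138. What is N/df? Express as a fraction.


IDF ratio = N / df
= 672 / 138
= 112/23

112/23


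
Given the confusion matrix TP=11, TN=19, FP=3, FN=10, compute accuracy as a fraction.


Accuracy = (TP + TN) / (TP + TN + FP + FN)
TP + TN = 11 + 19 = 30
Total = 11 + 19 + 3 + 10 = 43
Accuracy = 30 / 43 = 30/43

30/43


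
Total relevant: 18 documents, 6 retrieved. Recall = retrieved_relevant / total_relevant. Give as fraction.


Recall = retrieved_relevant / total_relevant
= 6 / 18
= 6 / (6 + 12)
= 1/3

1/3


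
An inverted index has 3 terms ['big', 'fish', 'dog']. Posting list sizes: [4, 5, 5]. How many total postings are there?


Summing posting list sizes:
'big': 4 postings
'fish': 5 postings
'dog': 5 postings
Total = 4 + 5 + 5 = 14

14


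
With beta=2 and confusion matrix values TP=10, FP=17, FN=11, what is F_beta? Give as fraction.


P = TP/(TP+FP) = 10/27 = 10/27
R = TP/(TP+FN) = 10/21 = 10/21
beta^2 = 2^2 = 4
(1 + beta^2) = 5
Numerator = (1+beta^2)*P*R = 500/567
Denominator = beta^2*P + R = 40/27 + 10/21 = 370/189
F_beta = 50/111

50/111


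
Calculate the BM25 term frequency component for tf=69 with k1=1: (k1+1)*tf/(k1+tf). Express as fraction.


BM25 TF component = (k1+1)*tf / (k1+tf)
k1 = 1, tf = 69
Numerator = (1+1)*69 = 138
Denominator = 1 + 69 = 70
= 138/70 = 69/35

69/35


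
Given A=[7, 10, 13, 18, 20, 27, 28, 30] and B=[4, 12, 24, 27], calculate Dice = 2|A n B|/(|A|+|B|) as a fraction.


A intersect B = [27]
|A intersect B| = 1
|A| = 8, |B| = 4
Dice = 2*1 / (8+4)
= 2 / 12 = 1/6

1/6


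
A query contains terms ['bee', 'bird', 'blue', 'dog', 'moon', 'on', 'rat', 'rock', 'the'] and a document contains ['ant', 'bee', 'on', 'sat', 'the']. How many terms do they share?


Query terms: ['bee', 'bird', 'blue', 'dog', 'moon', 'on', 'rat', 'rock', 'the']
Document terms: ['ant', 'bee', 'on', 'sat', 'the']
Common terms: ['bee', 'on', 'the']
Overlap count = 3

3


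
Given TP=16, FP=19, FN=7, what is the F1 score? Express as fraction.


F1 = 2 * P * R / (P + R)
P = TP/(TP+FP) = 16/35 = 16/35
R = TP/(TP+FN) = 16/23 = 16/23
2 * P * R = 2 * 16/35 * 16/23 = 512/805
P + R = 16/35 + 16/23 = 928/805
F1 = 512/805 / 928/805 = 16/29

16/29


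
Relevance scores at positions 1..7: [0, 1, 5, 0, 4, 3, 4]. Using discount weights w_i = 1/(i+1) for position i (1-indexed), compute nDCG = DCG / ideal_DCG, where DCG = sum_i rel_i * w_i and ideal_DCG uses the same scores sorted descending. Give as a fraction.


Position discount weights w_i = 1/(i+1) for i=1..7:
Weights = [1/2, 1/3, 1/4, 1/5, 1/6, 1/7, 1/8]
Actual relevance: [0, 1, 5, 0, 4, 3, 4]
DCG = 0/2 + 1/3 + 5/4 + 0/5 + 4/6 + 3/7 + 4/8 = 89/28
Ideal relevance (sorted desc): [5, 4, 4, 3, 1, 0, 0]
Ideal DCG = 5/2 + 4/3 + 4/4 + 3/5 + 1/6 + 0/7 + 0/8 = 28/5
nDCG = DCG / ideal_DCG = 89/28 / 28/5 = 445/784

445/784


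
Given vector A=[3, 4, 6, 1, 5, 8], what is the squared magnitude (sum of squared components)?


|A|^2 = sum of squared components
A[0]^2 = 3^2 = 9
A[1]^2 = 4^2 = 16
A[2]^2 = 6^2 = 36
A[3]^2 = 1^2 = 1
A[4]^2 = 5^2 = 25
A[5]^2 = 8^2 = 64
Sum = 9 + 16 + 36 + 1 + 25 + 64 = 151

151


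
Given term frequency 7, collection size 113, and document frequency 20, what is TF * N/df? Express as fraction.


TF * (N/df)
= 7 * (113/20)
= 7 * 113/20
= 791/20

791/20


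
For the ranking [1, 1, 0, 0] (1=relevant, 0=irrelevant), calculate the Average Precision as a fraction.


Computing P@k for each relevant position:
Position 1: relevant, P@1 = 1/1 = 1
Position 2: relevant, P@2 = 2/2 = 1
Position 3: not relevant
Position 4: not relevant
Sum of P@k = 1 + 1 = 2
AP = 2 / 2 = 1

1


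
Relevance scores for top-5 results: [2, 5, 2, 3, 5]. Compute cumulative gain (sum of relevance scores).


Cumulative Gain = sum of relevance scores
Position 1: rel=2, running sum=2
Position 2: rel=5, running sum=7
Position 3: rel=2, running sum=9
Position 4: rel=3, running sum=12
Position 5: rel=5, running sum=17
CG = 17

17


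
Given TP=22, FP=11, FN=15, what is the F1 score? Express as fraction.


F1 = 2 * P * R / (P + R)
P = TP/(TP+FP) = 22/33 = 2/3
R = TP/(TP+FN) = 22/37 = 22/37
2 * P * R = 2 * 2/3 * 22/37 = 88/111
P + R = 2/3 + 22/37 = 140/111
F1 = 88/111 / 140/111 = 22/35

22/35


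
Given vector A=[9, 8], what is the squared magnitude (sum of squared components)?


|A|^2 = sum of squared components
A[0]^2 = 9^2 = 81
A[1]^2 = 8^2 = 64
Sum = 81 + 64 = 145

145


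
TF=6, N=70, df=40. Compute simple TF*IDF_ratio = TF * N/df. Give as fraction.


TF * (N/df)
= 6 * (70/40)
= 6 * 7/4
= 21/2

21/2


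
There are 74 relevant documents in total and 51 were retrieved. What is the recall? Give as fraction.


Recall = retrieved_relevant / total_relevant
= 51 / 74
= 51 / (51 + 23)
= 51/74

51/74


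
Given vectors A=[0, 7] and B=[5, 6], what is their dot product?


Dot product = sum of element-wise products
A[0]*B[0] = 0*5 = 0
A[1]*B[1] = 7*6 = 42
Sum = 0 + 42 = 42

42


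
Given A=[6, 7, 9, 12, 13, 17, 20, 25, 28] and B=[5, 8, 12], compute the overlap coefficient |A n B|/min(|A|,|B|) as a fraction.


A intersect B = [12]
|A intersect B| = 1
min(|A|, |B|) = min(9, 3) = 3
Overlap = 1 / 3 = 1/3

1/3


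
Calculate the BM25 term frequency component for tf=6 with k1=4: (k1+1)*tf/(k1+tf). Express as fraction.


BM25 TF component = (k1+1)*tf / (k1+tf)
k1 = 4, tf = 6
Numerator = (4+1)*6 = 30
Denominator = 4 + 6 = 10
= 30/10 = 3

3


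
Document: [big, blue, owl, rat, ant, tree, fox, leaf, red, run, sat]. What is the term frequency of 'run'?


Document has 11 words
Scanning for 'run':
Found at positions: [9]
Count = 1

1


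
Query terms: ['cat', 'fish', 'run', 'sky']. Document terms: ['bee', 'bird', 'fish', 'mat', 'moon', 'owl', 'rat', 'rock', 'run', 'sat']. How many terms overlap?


Query terms: ['cat', 'fish', 'run', 'sky']
Document terms: ['bee', 'bird', 'fish', 'mat', 'moon', 'owl', 'rat', 'rock', 'run', 'sat']
Common terms: ['fish', 'run']
Overlap count = 2

2


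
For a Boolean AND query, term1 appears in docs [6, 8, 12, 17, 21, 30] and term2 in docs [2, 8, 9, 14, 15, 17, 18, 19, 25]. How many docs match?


Boolean AND: find intersection of posting lists
term1 docs: [6, 8, 12, 17, 21, 30]
term2 docs: [2, 8, 9, 14, 15, 17, 18, 19, 25]
Intersection: [8, 17]
|intersection| = 2

2


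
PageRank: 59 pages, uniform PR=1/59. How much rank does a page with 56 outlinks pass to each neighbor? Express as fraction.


Initial PR = 1/59 = 1/59
Outlinks = 56
Contribution per link = PR / outlinks
= 1/59 / 56
= 1/3304

1/3304


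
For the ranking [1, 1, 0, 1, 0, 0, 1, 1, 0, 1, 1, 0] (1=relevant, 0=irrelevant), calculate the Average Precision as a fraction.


Computing P@k for each relevant position:
Position 1: relevant, P@1 = 1/1 = 1
Position 2: relevant, P@2 = 2/2 = 1
Position 3: not relevant
Position 4: relevant, P@4 = 3/4 = 3/4
Position 5: not relevant
Position 6: not relevant
Position 7: relevant, P@7 = 4/7 = 4/7
Position 8: relevant, P@8 = 5/8 = 5/8
Position 9: not relevant
Position 10: relevant, P@10 = 6/10 = 3/5
Position 11: relevant, P@11 = 7/11 = 7/11
Position 12: not relevant
Sum of P@k = 1 + 1 + 3/4 + 4/7 + 5/8 + 3/5 + 7/11 = 15963/3080
AP = 15963/3080 / 7 = 15963/21560

15963/21560


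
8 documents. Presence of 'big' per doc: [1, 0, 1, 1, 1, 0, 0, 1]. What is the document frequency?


Checking each document for 'big':
Doc 1: present
Doc 2: absent
Doc 3: present
Doc 4: present
Doc 5: present
Doc 6: absent
Doc 7: absent
Doc 8: present
df = sum of presences = 1 + 0 + 1 + 1 + 1 + 0 + 0 + 1 = 5

5


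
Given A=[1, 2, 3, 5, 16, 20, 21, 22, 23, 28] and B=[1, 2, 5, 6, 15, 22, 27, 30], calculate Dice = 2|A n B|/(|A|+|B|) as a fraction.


A intersect B = [1, 2, 5, 22]
|A intersect B| = 4
|A| = 10, |B| = 8
Dice = 2*4 / (10+8)
= 8 / 18 = 4/9

4/9


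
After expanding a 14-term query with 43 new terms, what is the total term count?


Original terms: 14
Expansion terms: 43
Total = 14 + 43 = 57

57


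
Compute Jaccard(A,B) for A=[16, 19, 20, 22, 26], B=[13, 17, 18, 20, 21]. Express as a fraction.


A intersect B = [20]
|A intersect B| = 1
A union B = [13, 16, 17, 18, 19, 20, 21, 22, 26]
|A union B| = 9
Jaccard = 1/9 = 1/9

1/9


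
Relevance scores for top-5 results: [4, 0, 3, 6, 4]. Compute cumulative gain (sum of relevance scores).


Cumulative Gain = sum of relevance scores
Position 1: rel=4, running sum=4
Position 2: rel=0, running sum=4
Position 3: rel=3, running sum=7
Position 4: rel=6, running sum=13
Position 5: rel=4, running sum=17
CG = 17

17


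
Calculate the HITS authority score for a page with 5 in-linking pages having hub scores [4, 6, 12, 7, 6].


Authority = sum of hub scores of in-linkers
In-link 1: hub score = 4
In-link 2: hub score = 6
In-link 3: hub score = 12
In-link 4: hub score = 7
In-link 5: hub score = 6
Authority = 4 + 6 + 12 + 7 + 6 = 35

35


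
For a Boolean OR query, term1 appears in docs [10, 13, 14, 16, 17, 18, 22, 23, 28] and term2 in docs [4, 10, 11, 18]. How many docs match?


Boolean OR: find union of posting lists
term1 docs: [10, 13, 14, 16, 17, 18, 22, 23, 28]
term2 docs: [4, 10, 11, 18]
Union: [4, 10, 11, 13, 14, 16, 17, 18, 22, 23, 28]
|union| = 11

11


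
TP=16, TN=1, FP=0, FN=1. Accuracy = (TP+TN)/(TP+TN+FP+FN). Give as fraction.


Accuracy = (TP + TN) / (TP + TN + FP + FN)
TP + TN = 16 + 1 = 17
Total = 16 + 1 + 0 + 1 = 18
Accuracy = 17 / 18 = 17/18

17/18


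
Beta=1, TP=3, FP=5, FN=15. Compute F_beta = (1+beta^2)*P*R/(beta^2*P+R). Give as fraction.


P = TP/(TP+FP) = 3/8 = 3/8
R = TP/(TP+FN) = 3/18 = 1/6
beta^2 = 1^2 = 1
(1 + beta^2) = 2
Numerator = (1+beta^2)*P*R = 1/8
Denominator = beta^2*P + R = 3/8 + 1/6 = 13/24
F_beta = 3/13

3/13


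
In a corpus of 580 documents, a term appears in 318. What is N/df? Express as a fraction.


IDF ratio = N / df
= 580 / 318
= 290/159

290/159


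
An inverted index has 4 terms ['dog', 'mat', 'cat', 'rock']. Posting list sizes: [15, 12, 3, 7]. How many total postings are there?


Summing posting list sizes:
'dog': 15 postings
'mat': 12 postings
'cat': 3 postings
'rock': 7 postings
Total = 15 + 12 + 3 + 7 = 37

37


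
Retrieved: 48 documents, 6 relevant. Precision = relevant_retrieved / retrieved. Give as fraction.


Precision = relevant_retrieved / total_retrieved
= 6 / 48
= 6 / (6 + 42)
= 1/8

1/8


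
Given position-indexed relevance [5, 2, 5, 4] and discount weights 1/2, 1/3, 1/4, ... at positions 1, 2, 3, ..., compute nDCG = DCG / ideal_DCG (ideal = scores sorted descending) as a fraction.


Position discount weights w_i = 1/(i+1) for i=1..4:
Weights = [1/2, 1/3, 1/4, 1/5]
Actual relevance: [5, 2, 5, 4]
DCG = 5/2 + 2/3 + 5/4 + 4/5 = 313/60
Ideal relevance (sorted desc): [5, 5, 4, 2]
Ideal DCG = 5/2 + 5/3 + 4/4 + 2/5 = 167/30
nDCG = DCG / ideal_DCG = 313/60 / 167/30 = 313/334

313/334


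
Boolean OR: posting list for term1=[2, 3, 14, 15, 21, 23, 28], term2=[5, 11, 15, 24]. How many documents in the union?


Boolean OR: find union of posting lists
term1 docs: [2, 3, 14, 15, 21, 23, 28]
term2 docs: [5, 11, 15, 24]
Union: [2, 3, 5, 11, 14, 15, 21, 23, 24, 28]
|union| = 10

10


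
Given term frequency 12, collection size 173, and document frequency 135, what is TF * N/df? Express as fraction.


TF * (N/df)
= 12 * (173/135)
= 12 * 173/135
= 692/45

692/45


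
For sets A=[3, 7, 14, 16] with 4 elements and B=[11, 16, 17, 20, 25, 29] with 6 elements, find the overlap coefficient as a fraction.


A intersect B = [16]
|A intersect B| = 1
min(|A|, |B|) = min(4, 6) = 4
Overlap = 1 / 4 = 1/4

1/4


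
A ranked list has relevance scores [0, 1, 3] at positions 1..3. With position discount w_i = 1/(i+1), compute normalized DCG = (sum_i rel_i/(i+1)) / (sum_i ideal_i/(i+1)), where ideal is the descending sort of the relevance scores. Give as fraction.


Position discount weights w_i = 1/(i+1) for i=1..3:
Weights = [1/2, 1/3, 1/4]
Actual relevance: [0, 1, 3]
DCG = 0/2 + 1/3 + 3/4 = 13/12
Ideal relevance (sorted desc): [3, 1, 0]
Ideal DCG = 3/2 + 1/3 + 0/4 = 11/6
nDCG = DCG / ideal_DCG = 13/12 / 11/6 = 13/22

13/22


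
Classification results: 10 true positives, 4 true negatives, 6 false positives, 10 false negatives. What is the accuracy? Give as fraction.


Accuracy = (TP + TN) / (TP + TN + FP + FN)
TP + TN = 10 + 4 = 14
Total = 10 + 4 + 6 + 10 = 30
Accuracy = 14 / 30 = 7/15

7/15


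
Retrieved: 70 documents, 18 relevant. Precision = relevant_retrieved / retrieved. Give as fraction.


Precision = relevant_retrieved / total_retrieved
= 18 / 70
= 18 / (18 + 52)
= 9/35

9/35


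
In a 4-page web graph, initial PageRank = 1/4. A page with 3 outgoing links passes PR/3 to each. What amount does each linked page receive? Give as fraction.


Initial PR = 1/4 = 1/4
Outlinks = 3
Contribution per link = PR / outlinks
= 1/4 / 3
= 1/12

1/12


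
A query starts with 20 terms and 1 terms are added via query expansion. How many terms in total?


Original terms: 20
Expansion terms: 1
Total = 20 + 1 = 21

21


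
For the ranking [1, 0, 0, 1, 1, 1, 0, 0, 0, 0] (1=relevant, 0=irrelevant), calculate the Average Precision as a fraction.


Computing P@k for each relevant position:
Position 1: relevant, P@1 = 1/1 = 1
Position 2: not relevant
Position 3: not relevant
Position 4: relevant, P@4 = 2/4 = 1/2
Position 5: relevant, P@5 = 3/5 = 3/5
Position 6: relevant, P@6 = 4/6 = 2/3
Position 7: not relevant
Position 8: not relevant
Position 9: not relevant
Position 10: not relevant
Sum of P@k = 1 + 1/2 + 3/5 + 2/3 = 83/30
AP = 83/30 / 4 = 83/120

83/120


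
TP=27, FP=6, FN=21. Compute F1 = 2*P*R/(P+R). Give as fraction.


F1 = 2 * P * R / (P + R)
P = TP/(TP+FP) = 27/33 = 9/11
R = TP/(TP+FN) = 27/48 = 9/16
2 * P * R = 2 * 9/11 * 9/16 = 81/88
P + R = 9/11 + 9/16 = 243/176
F1 = 81/88 / 243/176 = 2/3

2/3


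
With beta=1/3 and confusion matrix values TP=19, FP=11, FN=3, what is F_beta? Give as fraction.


P = TP/(TP+FP) = 19/30 = 19/30
R = TP/(TP+FN) = 19/22 = 19/22
beta^2 = 1/3^2 = 1/9
(1 + beta^2) = 10/9
Numerator = (1+beta^2)*P*R = 361/594
Denominator = beta^2*P + R = 19/270 + 19/22 = 1387/1485
F_beta = 95/146

95/146


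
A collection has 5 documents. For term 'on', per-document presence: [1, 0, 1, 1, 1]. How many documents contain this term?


Checking each document for 'on':
Doc 1: present
Doc 2: absent
Doc 3: present
Doc 4: present
Doc 5: present
df = sum of presences = 1 + 0 + 1 + 1 + 1 = 4

4


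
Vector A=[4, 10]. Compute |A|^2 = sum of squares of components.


|A|^2 = sum of squared components
A[0]^2 = 4^2 = 16
A[1]^2 = 10^2 = 100
Sum = 16 + 100 = 116

116


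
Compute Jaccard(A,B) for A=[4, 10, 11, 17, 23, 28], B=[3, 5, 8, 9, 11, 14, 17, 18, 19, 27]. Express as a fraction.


A intersect B = [11, 17]
|A intersect B| = 2
A union B = [3, 4, 5, 8, 9, 10, 11, 14, 17, 18, 19, 23, 27, 28]
|A union B| = 14
Jaccard = 2/14 = 1/7

1/7


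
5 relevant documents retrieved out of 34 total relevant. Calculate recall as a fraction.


Recall = retrieved_relevant / total_relevant
= 5 / 34
= 5 / (5 + 29)
= 5/34

5/34


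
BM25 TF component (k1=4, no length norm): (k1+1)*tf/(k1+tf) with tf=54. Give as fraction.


BM25 TF component = (k1+1)*tf / (k1+tf)
k1 = 4, tf = 54
Numerator = (4+1)*54 = 270
Denominator = 4 + 54 = 58
= 270/58 = 135/29

135/29


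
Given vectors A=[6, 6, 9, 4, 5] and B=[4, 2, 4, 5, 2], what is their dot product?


Dot product = sum of element-wise products
A[0]*B[0] = 6*4 = 24
A[1]*B[1] = 6*2 = 12
A[2]*B[2] = 9*4 = 36
A[3]*B[3] = 4*5 = 20
A[4]*B[4] = 5*2 = 10
Sum = 24 + 12 + 36 + 20 + 10 = 102

102


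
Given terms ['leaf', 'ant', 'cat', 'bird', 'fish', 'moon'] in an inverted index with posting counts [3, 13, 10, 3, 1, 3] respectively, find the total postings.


Summing posting list sizes:
'leaf': 3 postings
'ant': 13 postings
'cat': 10 postings
'bird': 3 postings
'fish': 1 postings
'moon': 3 postings
Total = 3 + 13 + 10 + 3 + 1 + 3 = 33

33
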